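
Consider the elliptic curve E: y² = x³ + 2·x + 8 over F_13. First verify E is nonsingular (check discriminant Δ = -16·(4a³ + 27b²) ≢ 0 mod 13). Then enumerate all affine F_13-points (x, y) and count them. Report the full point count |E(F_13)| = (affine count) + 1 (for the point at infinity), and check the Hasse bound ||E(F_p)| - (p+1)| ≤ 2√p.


Affine points = {(5, 0), (7, 1), (7, 12), (8, 4), (8, 9), (9, 1), (9, 12), (10, 1), (10, 12), (11, 3), (11, 10)}; affine count = 11; |E(F_13)| = 12.

Discriminant check: Δ ∝ 4a³ + 27b² = 4·2³ + 27·8² = 4·8 + 27·64 ≡ 5 (mod 13). Nonzero ⇒ E is nonsingular.
For each x ∈ F_13, compute rhs = x³ + 2·x + 8 mod 13, then count y ∈ F_13 with y² ≡ rhs.
  x = 0: rhs = 8, matching y values: none (0 points).
  x = 1: rhs = 11, matching y values: none (0 points).
  x = 2: rhs = 7, matching y values: none (0 points).
  x = 3: rhs = 2, matching y values: none (0 points).
  x = 4: rhs = 2, matching y values: none (0 points).
  x = 5: rhs = 0, matching y values: 0 (1 points).
  x = 6: rhs = 2, matching y values: none (0 points).
  x = 7: rhs = 1, matching y values: 1, 12 (2 points).
  x = 8: rhs = 3, matching y values: 4, 9 (2 points).
  x = 9: rhs = 1, matching y values: 1, 12 (2 points).
  x = 10: rhs = 1, matching y values: 1, 12 (2 points).
  x = 11: rhs = 9, matching y values: 3, 10 (2 points).
  x = 12: rhs = 5, matching y values: none (0 points).
Total affine count: 11.
Full point count |E(F_13)| = 11 + 1 = 12.
Hasse bound: |12 − (13+1)| = |-2| = 2 ≤ 2√13 ≈ 7.2111 ✓.


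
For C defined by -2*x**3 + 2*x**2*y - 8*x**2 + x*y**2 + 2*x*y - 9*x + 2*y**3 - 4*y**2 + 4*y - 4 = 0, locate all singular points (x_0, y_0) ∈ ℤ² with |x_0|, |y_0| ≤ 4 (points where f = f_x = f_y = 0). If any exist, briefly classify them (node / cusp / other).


Singular points: {(-1, 1)}; classification: cusp.

Compute partial derivatives:
  f_x = -6*x**2 + 4*x*y - 16*x + y**2 + 2*y - 9.
  f_y = 2*x**2 + 2*x*y + 2*x + 6*y**2 - 8*y + 4.
Scan x_0 ∈ {−4, ..., 4}. For each x_0, f_y(x_0, y) is a polynomial in y; find its integer roots y ∈ {−4, ..., 4}, then test f_x and f at those candidates.
  x = -4: f_y(-4, y) = 6*y**2 - 16*y + 28; no integer root y with |y| ≤ 4.
  x = -3: f_y(-3, y) = 6*y**2 - 14*y + 16; no integer root y with |y| ≤ 4.
  x = -2: f_y(-2, y) = 6*y**2 - 12*y + 8; no integer root y with |y| ≤ 4.
  x = -1: f_y(-1, y) = 6*y**2 - 10*y + 4; vanishes at y ∈ {1}. (-1, 1): f_x = 0, f = 0 — SINGULAR.
  x = 0: f_y(0, y) = 6*y**2 - 8*y + 4; no integer root y with |y| ≤ 4.
  x = 1: f_y(1, y) = 6*y**2 - 6*y + 8; no integer root y with |y| ≤ 4.
  x = 2: f_y(2, y) = 6*y**2 - 4*y + 16; no integer root y with |y| ≤ 4.
  x = 3: f_y(3, y) = 6*y**2 - 2*y + 28; no integer root y with |y| ≤ 4.
  x = 4: f_y(4, y) = 6*y**2 + 44; no integer root y with |y| ≤ 4.
Only singular point on the grid: (-1, 1).
Classify: substitute x = -1 + u, y = 1 + v and expand: f = -2*u**3 + 2*u**2*v + u*v**2 + 2*v**3 + v**2.
No constant or linear terms (consistent with a singular point). Quadratic part: v**2. Cubic part: -2*u**3 + 2*u**2*v + u*v**2 + 2*v**3.
The quadratic part v**2 is a perfect square, so there is a single (double) tangent line v = 0, i.e. y = 1. Restricting the cubic part to that line (v = 0) leaves -2*u**3 ≠ 0, so f is not divisible by v and the branch is v² ≈ 2*u**3 to lowest order — this is a cusp.
Classification: cusp.


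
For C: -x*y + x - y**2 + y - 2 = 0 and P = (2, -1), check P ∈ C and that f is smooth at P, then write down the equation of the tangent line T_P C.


Tangent line at P: 2*x + y - 3 = 0.

Step 1: f(2, -1) = 0, so P lies on C.
Step 2: partial derivatives
  f_x(x, y) = 1 - y, f_y(x, y) = -x - 2*y + 1.
  f_x(P) = 2, f_y(P) = 1 (gradient nonzero, so P is smooth).
Step 3: tangent line at P: 2·(x − 2) + 1·(y − -1) = 0.
Expanding: 2*x + y - 3 = 0.


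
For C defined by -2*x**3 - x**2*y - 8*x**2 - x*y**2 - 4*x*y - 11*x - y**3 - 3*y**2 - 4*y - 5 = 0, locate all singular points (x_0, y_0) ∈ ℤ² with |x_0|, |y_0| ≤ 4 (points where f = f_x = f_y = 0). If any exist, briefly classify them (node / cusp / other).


Singular points: {(-1, -1)}; classification: node.

Compute partial derivatives:
  f_x = -6*x**2 - 2*x*y - 16*x - y**2 - 4*y - 11.
  f_y = -x**2 - 2*x*y - 4*x - 3*y**2 - 6*y - 4.
Scan x_0 ∈ {−4, ..., 4}. For each x_0, f_y(x_0, y) is a polynomial in y; find its integer roots y ∈ {−4, ..., 4}, then test f_x and f at those candidates.
  x = -4: f_y(-4, y) = -3*y**2 + 2*y - 4; no integer root y with |y| ≤ 4.
  x = -3: f_y(-3, y) = -3*y**2 - 1; no integer root y with |y| ≤ 4.
  x = -2: f_y(-2, y) = -3*y**2 - 2*y; vanishes at y ∈ {0}. (-2, 0): f_x = -3 ≠ 0.
  x = -1: f_y(-1, y) = -3*y**2 - 4*y - 1; vanishes at y ∈ {-1}. (-1, -1): f_x = 0, f = 0 — SINGULAR.
  x = 0: f_y(0, y) = -3*y**2 - 6*y - 4; no integer root y with |y| ≤ 4.
  x = 1: f_y(1, y) = -3*y**2 - 8*y - 9; no integer root y with |y| ≤ 4.
  x = 2: f_y(2, y) = -3*y**2 - 10*y - 16; no integer root y with |y| ≤ 4.
  x = 3: f_y(3, y) = -3*y**2 - 12*y - 25; no integer root y with |y| ≤ 4.
  x = 4: f_y(4, y) = -3*y**2 - 14*y - 36; no integer root y with |y| ≤ 4.
Only singular point on the grid: (-1, -1).
Classify: substitute x = -1 + u, y = -1 + v and expand: f = -2*u**3 - u**2*v - u**2 - u*v**2 - v**3 + v**2.
No constant or linear terms (consistent with a singular point). Quadratic part: -u**2 + v**2. Cubic part: -2*u**3 - u**2*v - u*v**2 - v**3.
The quadratic part v**2 - u**2 = (v − u)(v + u) splits into two distinct linear factors, so there are two distinct tangent lines y − -1 = ±(x − -1) — this is a node (ordinary double point).
Classification: node.


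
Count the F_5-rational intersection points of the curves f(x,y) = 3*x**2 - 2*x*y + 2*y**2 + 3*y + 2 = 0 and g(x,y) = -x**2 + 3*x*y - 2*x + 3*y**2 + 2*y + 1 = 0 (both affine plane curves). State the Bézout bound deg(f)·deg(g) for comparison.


Common zeros: {(1, 2)}; count = 1; Bézout bound = 4.

deg(f) = 2, deg(g) = 2, so Bézout bound = 4.
Scan x ∈ F_5. For each x, list the y ∈ F_5 with f(x, y) ≡ 0 and those with g(x, y) ≡ 0 (mod 5); the common zeros in that column are the intersection.
  x = 0: f ≡ 0 at y ∈ ∅; g ≡ 0 at y ∈ ∅; common: ∅.
  x = 1: f ≡ 0 at y ∈ {0, 2}; g ≡ 0 at y ∈ {2, 3}; common: {2}.
  x = 2: f ≡ 0 at y ∈ {1, 2}; g ≡ 0 at y ∈ ∅; common: ∅.
  x = 3: f ≡ 0 at y ∈ ∅; g ≡ 0 at y ∈ {1, 2}; common: ∅.
  x = 4: f ≡ 0 at y ∈ {0}; g ≡ 0 at y ∈ ∅; common: ∅.
Collecting: common zeros = {(1, 2)}, so the count is 1.
Comparison with the Bézout bound: 1 ≤ 4 = deg(f)·deg(g), as expected for curves with no common component (the affine F_5-count falls short of the bound because intersections may lie at infinity, over extension fields, or carry multiplicity).


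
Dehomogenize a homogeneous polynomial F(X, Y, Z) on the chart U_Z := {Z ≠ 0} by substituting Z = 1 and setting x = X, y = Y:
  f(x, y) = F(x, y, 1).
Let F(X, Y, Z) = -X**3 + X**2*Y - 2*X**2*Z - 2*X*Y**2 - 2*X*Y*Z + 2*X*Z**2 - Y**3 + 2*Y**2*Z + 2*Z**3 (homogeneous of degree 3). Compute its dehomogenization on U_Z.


f(x, y) = -x**3 + x**2*y - 2*x**2 - 2*x*y**2 - 2*x*y + 2*x - y**3 + 2*y**2 + 2

On U_Z we set Z = 1. Each monomial c·X^i·Y^j·Z^k in F becomes c·x^i·y^j·1^k = c·x^i·y^j.
Substituting Z = 1: F(X, Y, 1) = -x**3 + x**2*y - 2*x**2 - 2*x*y**2 - 2*x*y + 2*x - y**3 + 2*y**2 + 2.
Note: deg(f) ≤ deg(F) = 3; strict inequality happens when F is divisible by Z (lost terms).


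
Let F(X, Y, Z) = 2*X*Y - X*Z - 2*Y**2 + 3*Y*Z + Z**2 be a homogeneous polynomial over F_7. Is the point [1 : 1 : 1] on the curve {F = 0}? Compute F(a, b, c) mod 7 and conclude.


F(1,1,1) ≡ 3 (mod 7); P is NOT on the curve.

Evaluate F(1, 1, 1) term-by-term (mod 7).
  2*X*Y ↦ 2·1·1·1 = 2
  -X*Z ↦ -1·1·1·1 = -1
  -2*Y**2 ↦ -2·1·1·1 = -2
  3*Y*Z ↦ 3·1·1·1 = 3
  Z**2 ↦ 1·1·1·1 = 1
Sum: F(1, 1, 1) = (2) + (-1) + (-2) + (3) + (1) = 3.
Reducing mod 7: 3 ≡ 3 (mod 7).
Since F(a, b, c) ≡ 3 ≠ 0 (mod 7), P does NOT lie on the curve.


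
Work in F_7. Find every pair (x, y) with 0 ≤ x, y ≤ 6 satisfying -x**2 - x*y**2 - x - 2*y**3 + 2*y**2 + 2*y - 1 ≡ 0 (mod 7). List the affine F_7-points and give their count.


Affine F_7-points: {(1, 3), (2, 0), (2, 1), (2, 6), (3, 1), (3, 3), (3, 6), (4, 0)}; count = 8.

For each of the 49 pairs (x, y) ∈ F_7², evaluate f(x, y) mod 7. Record the zeros.
  x = 0: [0↦6, 1↦1, 2↦2, 3↦4, 4↦2, 5↦5, 6↦1]  zeros at y ∈ ∅
  x = 1: [0↦4, 1↦5, 2↦3, 3↦0, 4↦5, 5↦6, 6↦5]  zeros at y ∈ {3}
  x = 2: [0↦0, 1↦0, 2↦2, 3↦1, 4↦6, 5↦5, 6↦0]  zeros at y ∈ {0, 1, 6}
  x = 3: [0↦1, 1↦0, 2↦6, 3↦0, 4↦5, 5↦2, 6↦0]  zeros at y ∈ {1, 3, 6}
  x = 4: [0↦0, 1↦5, 2↦1, 3↦4, 4↦2, 5↦4, 6↦5]  zeros at y ∈ {0}
  x = 5: [0↦4, 1↦1, 2↦1, 3↦6, 4↦4, 5↦4, 6↦1]  zeros at y ∈ ∅
  x = 6: [0↦6, 1↦2, 2↦6, 3↦6, 4↦4, 5↦2, 6↦2]  zeros at y ∈ ∅
Collecting zeros: affine points = {(1, 3), (2, 0), (2, 1), (2, 6), (3, 1), (3, 3), (3, 6), (4, 0)}.
Total count |C(F_7)_aff| = 8.


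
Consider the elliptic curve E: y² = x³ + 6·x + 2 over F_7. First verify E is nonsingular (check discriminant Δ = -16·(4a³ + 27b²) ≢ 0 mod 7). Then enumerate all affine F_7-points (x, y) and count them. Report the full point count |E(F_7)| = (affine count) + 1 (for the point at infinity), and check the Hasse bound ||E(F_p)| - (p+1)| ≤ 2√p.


Affine points = {(0, 3), (0, 4), (1, 3), (1, 4), (2, 1), (2, 6), (6, 3), (6, 4)}; affine count = 8; |E(F_7)| = 9.

Discriminant check: Δ ∝ 4a³ + 27b² = 4·6³ + 27·2² = 4·216 + 27·4 ≡ 6 (mod 7). Nonzero ⇒ E is nonsingular.
For each x ∈ F_7, compute rhs = x³ + 6·x + 2 mod 7, then count y ∈ F_7 with y² ≡ rhs.
  x = 0: rhs = 2, matching y values: 3, 4 (2 points).
  x = 1: rhs = 2, matching y values: 3, 4 (2 points).
  x = 2: rhs = 1, matching y values: 1, 6 (2 points).
  x = 3: rhs = 5, matching y values: none (0 points).
  x = 4: rhs = 6, matching y values: none (0 points).
  x = 5: rhs = 3, matching y values: none (0 points).
  x = 6: rhs = 2, matching y values: 3, 4 (2 points).
Total affine count: 8.
Full point count |E(F_7)| = 8 + 1 = 9.
Hasse bound: |9 − (7+1)| = |1| = 1 ≤ 2√7 ≈ 5.2915 ✓.


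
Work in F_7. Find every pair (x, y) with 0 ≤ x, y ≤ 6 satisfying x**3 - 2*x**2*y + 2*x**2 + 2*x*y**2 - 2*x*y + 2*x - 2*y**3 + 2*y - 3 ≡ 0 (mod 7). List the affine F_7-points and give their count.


Affine F_7-points: {(1, 1), (5, 0), (5, 6), (6, 3), (6, 5)}; count = 5.

For each of the 49 pairs (x, y) ∈ F_7², evaluate f(x, y) mod 7. Record the zeros.
  x = 0: [0↦4, 1↦4, 2↦6, 3↦5, 4↦3, 5↦2, 6↦4]  zeros at y ∈ ∅
  x = 1: [0↦2, 1↦0, 2↦4, 3↦2, 4↦3, 5↦2, 6↦1]  zeros at y ∈ {1}
  x = 2: [0↦3, 1↦2, 2↦4, 3↦4, 4↦4, 5↦6, 6↦5]  zeros at y ∈ ∅
  x = 3: [0↦6, 1↦2, 2↦5, 3↦3, 4↦5, 5↦6, 6↦1]  zeros at y ∈ ∅
  x = 4: [0↦3, 1↦6, 2↦6, 3↦5, 4↦5, 5↦1, 6↦2]  zeros at y ∈ ∅
  x = 5: [0↦0, 1↦6, 2↦6, 3↦2, 4↦3, 5↦4, 6↦0]  zeros at y ∈ {0, 6}
  x = 6: [0↦3, 1↦1, 2↦4, 3↦0, 4↦5, 5↦0, 6↦1]  zeros at y ∈ {3, 5}
Collecting zeros: affine points = {(1, 1), (5, 0), (5, 6), (6, 3), (6, 5)}.
Total count |C(F_7)_aff| = 5.


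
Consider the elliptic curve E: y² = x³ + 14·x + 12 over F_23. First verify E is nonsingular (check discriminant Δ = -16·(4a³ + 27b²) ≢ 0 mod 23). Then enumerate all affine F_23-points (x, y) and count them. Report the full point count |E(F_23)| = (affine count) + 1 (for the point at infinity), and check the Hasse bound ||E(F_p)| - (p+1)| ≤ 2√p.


Affine points = {(0, 9), (0, 14), (1, 2), (1, 21), (2, 5), (2, 18), (3, 9), (3, 14), (5, 0), (6, 6), (6, 17), (7, 4), (7, 19), (9, 4), (9, 19), (10, 5), (10, 18), (11, 5), (11, 18), (14, 10), (14, 13), (15, 3), (15, 20), (16, 10), (16, 13), (18, 1), (18, 22), (20, 9), (20, 14)}; affine count = 29; |E(F_23)| = 30.

Discriminant check: Δ ∝ 4a³ + 27b² = 4·14³ + 27·12² = 4·2744 + 27·144 ≡ 6 (mod 23). Nonzero ⇒ E is nonsingular.
For each x ∈ F_23, compute rhs = x³ + 14·x + 12 mod 23, then count y ∈ F_23 with y² ≡ rhs.
  x = 0: rhs = 12, matching y values: 9, 14 (2 points).
  x = 1: rhs = 4, matching y values: 2, 21 (2 points).
  x = 2: rhs = 2, matching y values: 5, 18 (2 points).
  x = 3: rhs = 12, matching y values: 9, 14 (2 points).
  x = 4: rhs = 17, matching y values: none (0 points).
  x = 5: rhs = 0, matching y values: 0 (1 points).
  x = 6: rhs = 13, matching y values: 6, 17 (2 points).
  x = 7: rhs = 16, matching y values: 4, 19 (2 points).
  x = 8: rhs = 15, matching y values: none (0 points).
  x = 9: rhs = 16, matching y values: 4, 19 (2 points).
  x = 10: rhs = 2, matching y values: 5, 18 (2 points).
  x = 11: rhs = 2, matching y values: 5, 18 (2 points).
  x = 12: rhs = 22, matching y values: none (0 points).
  x = 13: rhs = 22, matching y values: none (0 points).
  x = 14: rhs = 8, matching y values: 10, 13 (2 points).
  x = 15: rhs = 9, matching y values: 3, 20 (2 points).
  x = 16: rhs = 8, matching y values: 10, 13 (2 points).
  x = 17: rhs = 11, matching y values: none (0 points).
  x = 18: rhs = 1, matching y values: 1, 22 (2 points).
  x = 19: rhs = 7, matching y values: none (0 points).
  x = 20: rhs = 12, matching y values: 9, 14 (2 points).
  x = 21: rhs = 22, matching y values: none (0 points).
  x = 22: rhs = 20, matching y values: none (0 points).
Total affine count: 29.
Full point count |E(F_23)| = 29 + 1 = 30.
Hasse bound: |30 − (23+1)| = |6| = 6 ≤ 2√23 ≈ 9.5917 ✓.


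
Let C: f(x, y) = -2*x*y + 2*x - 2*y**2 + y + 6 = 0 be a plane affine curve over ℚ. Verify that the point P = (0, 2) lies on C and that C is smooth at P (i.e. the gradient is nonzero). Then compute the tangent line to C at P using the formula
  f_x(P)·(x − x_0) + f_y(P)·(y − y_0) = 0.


Tangent line at P: -2*x - 7*y + 14 = 0.

Step 1: f(0, 2) = 0, so P lies on C.
Step 2: partial derivatives
  f_x(x, y) = 2 - 2*y, f_y(x, y) = -2*x - 4*y + 1.
  f_x(P) = -2, f_y(P) = -7 (gradient nonzero, so P is smooth).
Step 3: tangent line at P: -2·(x − 0) + -7·(y − 2) = 0.
Expanding: -2*x - 7*y + 14 = 0.


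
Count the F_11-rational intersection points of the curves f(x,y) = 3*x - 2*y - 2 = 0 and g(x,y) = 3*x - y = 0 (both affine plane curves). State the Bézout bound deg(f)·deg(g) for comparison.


Common zeros: {(3, 9)}; count = 1; Bézout bound = 1.

deg(f) = 1, deg(g) = 1, so Bézout bound = 1.
Scan x ∈ F_11. For each x, list the y ∈ F_11 with f(x, y) ≡ 0 and those with g(x, y) ≡ 0 (mod 11); the common zeros in that column are the intersection.
  x = 0: f ≡ 0 at y ∈ {10}; g ≡ 0 at y ∈ {0}; common: ∅.
  x = 1: f ≡ 0 at y ∈ {6}; g ≡ 0 at y ∈ {3}; common: ∅.
  x = 2: f ≡ 0 at y ∈ {2}; g ≡ 0 at y ∈ {6}; common: ∅.
  x = 3: f ≡ 0 at y ∈ {9}; g ≡ 0 at y ∈ {9}; common: {9}.
  x = 4: f ≡ 0 at y ∈ {5}; g ≡ 0 at y ∈ {1}; common: ∅.
  x = 5: f ≡ 0 at y ∈ {1}; g ≡ 0 at y ∈ {4}; common: ∅.
  x = 6: f ≡ 0 at y ∈ {8}; g ≡ 0 at y ∈ {7}; common: ∅.
  x = 7: f ≡ 0 at y ∈ {4}; g ≡ 0 at y ∈ {10}; common: ∅.
  x = 8: f ≡ 0 at y ∈ {0}; g ≡ 0 at y ∈ {2}; common: ∅.
  x = 9: f ≡ 0 at y ∈ {7}; g ≡ 0 at y ∈ {5}; common: ∅.
  x = 10: f ≡ 0 at y ∈ {3}; g ≡ 0 at y ∈ {8}; common: ∅.
Collecting: common zeros = {(3, 9)}, so the count is 1.
Comparison with the Bézout bound: 1 ≤ 1 = deg(f)·deg(g), as expected for curves with no common component (the bound is attained).


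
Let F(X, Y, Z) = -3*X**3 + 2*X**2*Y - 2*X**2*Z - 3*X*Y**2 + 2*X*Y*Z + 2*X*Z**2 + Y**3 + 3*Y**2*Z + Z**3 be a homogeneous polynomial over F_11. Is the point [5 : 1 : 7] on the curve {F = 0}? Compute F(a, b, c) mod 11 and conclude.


F(5,1,7) ≡ 4 (mod 11); P is NOT on the curve.

Evaluate F(5, 1, 7) term-by-term (mod 11).
  -3*X**3 ↦ -3·125·1·1 = -375
  2*X**2*Y ↦ 2·25·1·1 = 50
  -2*X**2*Z ↦ -2·25·1·7 = -350
  -3*X*Y**2 ↦ -3·5·1·1 = -15
  2*X*Y*Z ↦ 2·5·1·7 = 70
  2*X*Z**2 ↦ 2·5·1·49 = 490
  Y**3 ↦ 1·1·1·1 = 1
  3*Y**2*Z ↦ 3·1·1·7 = 21
  Z**3 ↦ 1·1·1·343 = 343
Sum: F(5, 1, 7) = (-375) + (50) + (-350) + (-15) + (70) + (490) + (1) + (21) + (343) = 235.
Reducing mod 11: 235 ≡ 4 (mod 11).
Since F(a, b, c) ≡ 4 ≠ 0 (mod 11), P does NOT lie on the curve.


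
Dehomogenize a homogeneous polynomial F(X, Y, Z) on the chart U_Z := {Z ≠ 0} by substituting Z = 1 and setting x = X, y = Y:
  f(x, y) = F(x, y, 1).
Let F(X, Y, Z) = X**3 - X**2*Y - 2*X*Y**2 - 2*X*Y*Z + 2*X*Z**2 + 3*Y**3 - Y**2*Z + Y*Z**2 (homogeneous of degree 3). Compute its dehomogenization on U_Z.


f(x, y) = x**3 - x**2*y - 2*x*y**2 - 2*x*y + 2*x + 3*y**3 - y**2 + y

On U_Z we set Z = 1. Each monomial c·X^i·Y^j·Z^k in F becomes c·x^i·y^j·1^k = c·x^i·y^j.
Substituting Z = 1: F(X, Y, 1) = x**3 - x**2*y - 2*x*y**2 - 2*x*y + 2*x + 3*y**3 - y**2 + y.
Note: deg(f) ≤ deg(F) = 3; strict inequality happens when F is divisible by Z (lost terms).


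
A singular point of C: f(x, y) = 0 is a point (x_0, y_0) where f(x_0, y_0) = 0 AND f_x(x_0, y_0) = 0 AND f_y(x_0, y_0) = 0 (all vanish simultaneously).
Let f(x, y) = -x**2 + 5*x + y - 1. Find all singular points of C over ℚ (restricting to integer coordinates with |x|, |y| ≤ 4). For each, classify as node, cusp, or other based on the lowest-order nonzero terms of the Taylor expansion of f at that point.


No singular points in the scanned grid; C is smooth there.

Compute partial derivatives:
  f_x = 5 - 2*x.
  f_y = 1.
f_y = 1 is a nonzero constant, so f_y never vanishes: no point (x, y) can satisfy f = f_x = f_y = 0. In particular no (x, y) ∈ {−4, ..., 4}² is singular; the curve is smooth.


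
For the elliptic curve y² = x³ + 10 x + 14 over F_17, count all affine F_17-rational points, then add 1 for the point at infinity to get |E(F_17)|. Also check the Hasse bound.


Affine points = {(1, 5), (1, 12), (2, 5), (2, 12), (4, 4), (4, 13), (5, 6), (5, 11), (6, 1), (6, 16), (7, 6), (7, 11), (9, 0), (10, 3), (10, 14), (12, 3), (12, 14), (14, 5), (14, 12)}; affine count = 19; |E(F_17)| = 20.

Discriminant check: Δ ∝ 4a³ + 27b² = 4·10³ + 27·14² = 4·1000 + 27·196 ≡ 10 (mod 17). Nonzero ⇒ E is nonsingular.
For each x ∈ F_17, compute rhs = x³ + 10·x + 14 mod 17, then count y ∈ F_17 with y² ≡ rhs.
  x = 0: rhs = 14, matching y values: none (0 points).
  x = 1: rhs = 8, matching y values: 5, 12 (2 points).
  x = 2: rhs = 8, matching y values: 5, 12 (2 points).
  x = 3: rhs = 3, matching y values: none (0 points).
  x = 4: rhs = 16, matching y values: 4, 13 (2 points).
  x = 5: rhs = 2, matching y values: 6, 11 (2 points).
  x = 6: rhs = 1, matching y values: 1, 16 (2 points).
  x = 7: rhs = 2, matching y values: 6, 11 (2 points).
  x = 8: rhs = 11, matching y values: none (0 points).
  x = 9: rhs = 0, matching y values: 0 (1 points).
  x = 10: rhs = 9, matching y values: 3, 14 (2 points).
  x = 11: rhs = 10, matching y values: none (0 points).
  x = 12: rhs = 9, matching y values: 3, 14 (2 points).
  x = 13: rhs = 12, matching y values: none (0 points).
  x = 14: rhs = 8, matching y values: 5, 12 (2 points).
  x = 15: rhs = 3, matching y values: none (0 points).
  x = 16: rhs = 3, matching y values: none (0 points).
Total affine count: 19.
Full point count |E(F_17)| = 19 + 1 = 20.
Hasse bound: |20 − (17+1)| = |2| = 2 ≤ 2√17 ≈ 8.2462 ✓.


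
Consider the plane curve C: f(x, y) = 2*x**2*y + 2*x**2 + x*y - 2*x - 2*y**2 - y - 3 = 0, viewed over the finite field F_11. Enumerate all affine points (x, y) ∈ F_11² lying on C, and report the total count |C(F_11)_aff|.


Affine F_11-points: {(2, 2), (2, 8), (5, 8), (6, 1), (6, 10), (8, 1), (8, 6), (9, 2), (9, 6)}; count = 9.

For each of the 121 pairs (x, y) ∈ F_11², evaluate f(x, y) mod 11. Record the zeros.
  x = 0: [0↦8, 1↦5, 2↦9, 3↦9, 4↦5, 5↦8, 6↦7, 7↦2, 8↦4, 9↦2, 10↦7]  zeros at y ∈ ∅
  x = 1: [0↦8, 1↦8, 2↦4, 3↦7, 4↦6, 5↦1, 6↦3, 7↦1, 8↦6, 9↦7, 10↦4]  zeros at y ∈ ∅
  x = 2: [0↦1, 1↦8, 2↦0, 3↦10, 4↦5, 5↦7, 6↦5, 7↦10, 8↦0, 9↦8, 10↦1]  zeros at y ∈ {2, 8}
  x = 3: [0↦9, 1↦5, 2↦8, 3↦7, 4↦2, 5↦4, 6↦2, 7↦7, 8↦8, 9↦5, 10↦9]  zeros at y ∈ ∅
  x = 4: [0↦10, 1↦10, 2↦6, 3↦9, 4↦8, 5↦3, 6↦5, 7↦3, 8↦8, 9↦9, 10↦6]  zeros at y ∈ ∅
  x = 5: [0↦4, 1↦1, 2↦5, 3↦5, 4↦1, 5↦4, 6↦3, 7↦9, 8↦0, 9↦9, 10↦3]  zeros at y ∈ {8}
  x = 6: [0↦2, 1↦0, 2↦5, 3↦6, 4↦3, 5↦7, 6↦7, 7↦3, 8↦6, 9↦5, 10↦0]  zeros at y ∈ {1, 10}
  x = 7: [0↦4, 1↦7, 2↦6, 3↦1, 4↦3, 5↦1, 6↦6, 7↦7, 8↦4, 9↦8, 10↦8]  zeros at y ∈ ∅
  x = 8: [0↦10, 1↦0, 2↦8, 3↦1, 4↦1, 5↦8, 6↦0, 7↦10, 8↦5, 9↦7, 10↦5]  zeros at y ∈ {1, 6}
  x = 9: [0↦9, 1↦1, 2↦0, 3↦6, 4↦8, 5↦6, 6↦0, 7↦1, 8↦9, 9↦2, 10↦2]  zeros at y ∈ {2, 6}
  x = 10: [0↦1, 1↦10, 2↦4, 3↦5, 4↦2, 5↦6, 6↦6, 7↦2, 8↦5, 9↦4, 10↦10]  zeros at y ∈ ∅
Collecting zeros: affine points = {(2, 2), (2, 8), (5, 8), (6, 1), (6, 10), (8, 1), (8, 6), (9, 2), (9, 6)}.
Total count |C(F_11)_aff| = 9.


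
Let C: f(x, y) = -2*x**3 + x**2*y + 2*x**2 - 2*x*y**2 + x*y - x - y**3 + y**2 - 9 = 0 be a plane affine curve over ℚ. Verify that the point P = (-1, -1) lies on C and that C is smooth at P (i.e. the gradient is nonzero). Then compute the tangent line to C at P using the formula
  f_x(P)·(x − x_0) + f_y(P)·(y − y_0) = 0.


Tangent line at P: -12*x - 9*y - 21 = 0.

Step 1: f(-1, -1) = 0, so P lies on C.
Step 2: partial derivatives
  f_x(x, y) = -6*x**2 + 2*x*y + 4*x - 2*y**2 + y - 1, f_y(x, y) = x**2 - 4*x*y + x - 3*y**2 + 2*y.
  f_x(P) = -12, f_y(P) = -9 (gradient nonzero, so P is smooth).
Step 3: tangent line at P: -12·(x − -1) + -9·(y − -1) = 0.
Expanding: -12*x - 9*y - 21 = 0.


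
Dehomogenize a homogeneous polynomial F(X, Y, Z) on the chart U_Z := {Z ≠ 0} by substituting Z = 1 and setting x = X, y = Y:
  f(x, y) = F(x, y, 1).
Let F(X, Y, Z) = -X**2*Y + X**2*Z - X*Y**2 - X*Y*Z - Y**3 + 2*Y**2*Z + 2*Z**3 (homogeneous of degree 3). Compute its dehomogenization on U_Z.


f(x, y) = -x**2*y + x**2 - x*y**2 - x*y - y**3 + 2*y**2 + 2

On U_Z we set Z = 1. Each monomial c·X^i·Y^j·Z^k in F becomes c·x^i·y^j·1^k = c·x^i·y^j.
Substituting Z = 1: F(X, Y, 1) = -x**2*y + x**2 - x*y**2 - x*y - y**3 + 2*y**2 + 2.
Note: deg(f) ≤ deg(F) = 3; strict inequality happens when F is divisible by Z (lost terms).


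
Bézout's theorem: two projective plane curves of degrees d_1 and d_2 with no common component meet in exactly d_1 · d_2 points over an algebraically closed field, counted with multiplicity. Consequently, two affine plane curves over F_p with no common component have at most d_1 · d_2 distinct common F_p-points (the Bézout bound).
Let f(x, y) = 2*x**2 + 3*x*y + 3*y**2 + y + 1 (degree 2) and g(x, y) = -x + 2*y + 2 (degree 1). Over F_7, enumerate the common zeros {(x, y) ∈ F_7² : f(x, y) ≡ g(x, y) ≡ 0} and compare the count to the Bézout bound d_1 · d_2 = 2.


Common zeros: {(1, 3), (4, 1)}; count = 2; Bézout bound = 2.

deg(f) = 2, deg(g) = 1, so Bézout bound = 2.
Scan x ∈ F_7. For each x, list the y ∈ F_7 with f(x, y) ≡ 0 and those with g(x, y) ≡ 0 (mod 7); the common zeros in that column are the intersection.
  x = 0: f ≡ 0 at y ∈ ∅; g ≡ 0 at y ∈ {6}; common: ∅.
  x = 1: f ≡ 0 at y ∈ {3, 5}; g ≡ 0 at y ∈ {3}; common: {3}.
  x = 2: f ≡ 0 at y ∈ {2, 5}; g ≡ 0 at y ∈ {0}; common: ∅.
  x = 3: f ≡ 0 at y ∈ ∅; g ≡ 0 at y ∈ {4}; common: ∅.
  x = 4: f ≡ 0 at y ∈ {1, 4}; g ≡ 0 at y ∈ {1}; common: {1}.
  x = 5: f ≡ 0 at y ∈ {1, 3}; g ≡ 0 at y ∈ {5}; common: ∅.
  x = 6: f ≡ 0 at y ∈ ∅; g ≡ 0 at y ∈ {2}; common: ∅.
Collecting: common zeros = {(1, 3), (4, 1)}, so the count is 2.
Comparison with the Bézout bound: 2 ≤ 2 = deg(f)·deg(g), as expected for curves with no common component (the bound is attained).


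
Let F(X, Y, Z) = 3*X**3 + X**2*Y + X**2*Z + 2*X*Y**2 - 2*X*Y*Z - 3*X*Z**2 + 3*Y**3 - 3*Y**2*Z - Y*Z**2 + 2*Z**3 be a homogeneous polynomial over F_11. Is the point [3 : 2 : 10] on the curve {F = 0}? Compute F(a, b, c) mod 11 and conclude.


F(3,2,10) ≡ 6 (mod 11); P is NOT on the curve.

Evaluate F(3, 2, 10) term-by-term (mod 11).
  3*X**3 ↦ 3·27·1·1 = 81
  X**2*Y ↦ 1·9·2·1 = 18
  X**2*Z ↦ 1·9·1·10 = 90
  2*X*Y**2 ↦ 2·3·4·1 = 24
  -2*X*Y*Z ↦ -2·3·2·10 = -120
  -3*X*Z**2 ↦ -3·3·1·100 = -900
  3*Y**3 ↦ 3·1·8·1 = 24
  -3*Y**2*Z ↦ -3·1·4·10 = -120
  -Y*Z**2 ↦ -1·1·2·100 = -200
  2*Z**3 ↦ 2·1·1·1000 = 2000
Sum: F(3, 2, 10) = (81) + (18) + (90) + (24) + (-120) + (-900) + (24) + (-120) + (-200) + (2000) = 897.
Reducing mod 11: 897 ≡ 6 (mod 11).
Since F(a, b, c) ≡ 6 ≠ 0 (mod 11), P does NOT lie on the curve.


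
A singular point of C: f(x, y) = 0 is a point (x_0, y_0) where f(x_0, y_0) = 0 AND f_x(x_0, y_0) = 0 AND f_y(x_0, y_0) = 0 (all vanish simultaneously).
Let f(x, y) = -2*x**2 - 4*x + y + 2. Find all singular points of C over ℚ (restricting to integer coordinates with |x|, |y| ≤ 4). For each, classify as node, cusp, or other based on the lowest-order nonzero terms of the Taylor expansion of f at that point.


No singular points in the scanned grid; C is smooth there.

Compute partial derivatives:
  f_x = -4*x - 4.
  f_y = 1.
f_y = 1 is a nonzero constant, so f_y never vanishes: no point (x, y) can satisfy f = f_x = f_y = 0. In particular no (x, y) ∈ {−4, ..., 4}² is singular; the curve is smooth.


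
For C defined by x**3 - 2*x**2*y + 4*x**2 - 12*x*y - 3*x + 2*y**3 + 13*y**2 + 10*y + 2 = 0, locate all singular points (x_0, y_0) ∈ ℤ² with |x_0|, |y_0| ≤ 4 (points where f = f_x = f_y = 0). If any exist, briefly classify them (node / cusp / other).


Singular points: {(-3, -2)}; classification: node.

Compute partial derivatives:
  f_x = 3*x**2 - 4*x*y + 8*x - 12*y - 3.
  f_y = -2*x**2 - 12*x + 6*y**2 + 26*y + 10.
Scan x_0 ∈ {−4, ..., 4}. For each x_0, f_y(x_0, y) is a polynomial in y; find its integer roots y ∈ {−4, ..., 4}, then test f_x and f at those candidates.
  x = -4: f_y(-4, y) = 6*y**2 + 26*y + 26; no integer root y with |y| ≤ 4.
  x = -3: f_y(-3, y) = 6*y**2 + 26*y + 28; vanishes at y ∈ {-2}. (-3, -2): f_x = 0, f = 0 — SINGULAR.
  x = -2: f_y(-2, y) = 6*y**2 + 26*y + 26; no integer root y with |y| ≤ 4.
  x = -1: f_y(-1, y) = 6*y**2 + 26*y + 20; vanishes at y ∈ {-1}. (-1, -1): f_x = 0 but f = -1 ≠ 0.
  x = 0: f_y(0, y) = 6*y**2 + 26*y + 10; no integer root y with |y| ≤ 4.
  x = 1: f_y(1, y) = 6*y**2 + 26*y - 4; no integer root y with |y| ≤ 4.
  x = 2: f_y(2, y) = 6*y**2 + 26*y - 22; no integer root y with |y| ≤ 4.
  x = 3: f_y(3, y) = 6*y**2 + 26*y - 44; no integer root y with |y| ≤ 4.
  x = 4: f_y(4, y) = 6*y**2 + 26*y - 70; no integer root y with |y| ≤ 4.
Only singular point on the grid: (-3, -2).
Classify: substitute x = -3 + u, y = -2 + v and expand: f = u**3 - 2*u**2*v - u**2 + 2*v**3 + v**2.
No constant or linear terms (consistent with a singular point). Quadratic part: -u**2 + v**2. Cubic part: u**3 - 2*u**2*v + 2*v**3.
The quadratic part v**2 - u**2 = (v − u)(v + u) splits into two distinct linear factors, so there are two distinct tangent lines y − -2 = ±(x − -3) — this is a node (ordinary double point).
Classification: node.


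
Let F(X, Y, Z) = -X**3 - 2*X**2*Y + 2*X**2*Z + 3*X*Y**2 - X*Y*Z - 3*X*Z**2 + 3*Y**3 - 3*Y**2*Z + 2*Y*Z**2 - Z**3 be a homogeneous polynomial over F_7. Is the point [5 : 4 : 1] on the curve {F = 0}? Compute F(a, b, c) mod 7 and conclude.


F(5,4,1) ≡ 4 (mod 7); P is NOT on the curve.

Evaluate F(5, 4, 1) term-by-term (mod 7).
  -X**3 ↦ -1·125·1·1 = -125
  -2*X**2*Y ↦ -2·25·4·1 = -200
  2*X**2*Z ↦ 2·25·1·1 = 50
  3*X*Y**2 ↦ 3·5·16·1 = 240
  -X*Y*Z ↦ -1·5·4·1 = -20
  -3*X*Z**2 ↦ -3·5·1·1 = -15
  3*Y**3 ↦ 3·1·64·1 = 192
  -3*Y**2*Z ↦ -3·1·16·1 = -48
  2*Y*Z**2 ↦ 2·1·4·1 = 8
  -Z**3 ↦ -1·1·1·1 = -1
Sum: F(5, 4, 1) = (-125) + (-200) + (50) + (240) + (-20) + (-15) + (192) + (-48) + (8) + (-1) = 81.
Reducing mod 7: 81 ≡ 4 (mod 7).
Since F(a, b, c) ≡ 4 ≠ 0 (mod 7), P does NOT lie on the curve.


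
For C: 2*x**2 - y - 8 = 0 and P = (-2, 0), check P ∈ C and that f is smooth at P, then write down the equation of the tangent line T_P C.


Tangent line at P: -8*x - y - 16 = 0.

Step 1: f(-2, 0) = 0, so P lies on C.
Step 2: partial derivatives
  f_x(x, y) = 4*x, f_y(x, y) = -1.
  f_x(P) = -8, f_y(P) = -1 (gradient nonzero, so P is smooth).
Step 3: tangent line at P: -8·(x − -2) + -1·(y − 0) = 0.
Expanding: -8*x - y - 16 = 0.


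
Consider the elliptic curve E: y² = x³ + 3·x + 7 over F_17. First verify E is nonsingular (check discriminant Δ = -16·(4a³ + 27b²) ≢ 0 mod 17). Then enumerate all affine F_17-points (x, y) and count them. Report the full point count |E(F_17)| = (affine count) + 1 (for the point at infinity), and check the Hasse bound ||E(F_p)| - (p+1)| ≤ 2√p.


Affine points = {(2, 2), (2, 15), (3, 3), (3, 14), (4, 7), (4, 10), (8, 4), (8, 13), (9, 7), (9, 10), (10, 0), (13, 4), (13, 13)}; affine count = 13; |E(F_17)| = 14.

Discriminant check: Δ ∝ 4a³ + 27b² = 4·3³ + 27·7² = 4·27 + 27·49 ≡ 3 (mod 17). Nonzero ⇒ E is nonsingular.
For each x ∈ F_17, compute rhs = x³ + 3·x + 7 mod 17, then count y ∈ F_17 with y² ≡ rhs.
  x = 0: rhs = 7, matching y values: none (0 points).
  x = 1: rhs = 11, matching y values: none (0 points).
  x = 2: rhs = 4, matching y values: 2, 15 (2 points).
  x = 3: rhs = 9, matching y values: 3, 14 (2 points).
  x = 4: rhs = 15, matching y values: 7, 10 (2 points).
  x = 5: rhs = 11, matching y values: none (0 points).
  x = 6: rhs = 3, matching y values: none (0 points).
  x = 7: rhs = 14, matching y values: none (0 points).
  x = 8: rhs = 16, matching y values: 4, 13 (2 points).
  x = 9: rhs = 15, matching y values: 7, 10 (2 points).
  x = 10: rhs = 0, matching y values: 0 (1 points).
  x = 11: rhs = 11, matching y values: none (0 points).
  x = 12: rhs = 3, matching y values: none (0 points).
  x = 13: rhs = 16, matching y values: 4, 13 (2 points).
  x = 14: rhs = 5, matching y values: none (0 points).
  x = 15: rhs = 10, matching y values: none (0 points).
  x = 16: rhs = 3, matching y values: none (0 points).
Total affine count: 13.
Full point count |E(F_17)| = 13 + 1 = 14.
Hasse bound: |14 − (17+1)| = |-4| = 4 ≤ 2√17 ≈ 8.2462 ✓.


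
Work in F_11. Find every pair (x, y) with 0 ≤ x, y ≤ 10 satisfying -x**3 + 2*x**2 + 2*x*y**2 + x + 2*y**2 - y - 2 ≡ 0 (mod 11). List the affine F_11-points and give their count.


Affine F_11-points: {(1, 0), (1, 3), (2, 0), (2, 2), (3, 2), (3, 5), (5, 3), (5, 9), (6, 7), (6, 8), (7, 3), (7, 6), (8, 2), (8, 6), (9, 6), (9, 10), (10, 0)}; count = 17.

For each of the 121 pairs (x, y) ∈ F_11², evaluate f(x, y) mod 11. Record the zeros.
  x = 0: [0↦9, 1↦10, 2↦4, 3↦2, 4↦4, 5↦10, 6↦9, 7↦1, 8↦8, 9↦8, 10↦1]  zeros at y ∈ ∅
  x = 1: [0↦0, 1↦3, 2↦3, 3↦0, 4↦5, 5↦7, 6↦6, 7↦2, 8↦6, 9↦7, 10↦5]  zeros at y ∈ {0, 3}
  x = 2: [0↦0, 1↦5, 2↦0, 3↦7, 4↦4, 5↦2, 6↦1, 7↦1, 8↦2, 9↦4, 10↦7]  zeros at y ∈ {0, 2}
  x = 3: [0↦3, 1↦10, 2↦0, 3↦6, 4↦6, 5↦0, 6↦10, 7↦3, 8↦1, 9↦4, 10↦1]  zeros at y ∈ {2, 5}
  x = 4: [0↦3, 1↦1, 2↦8, 3↦2, 4↦5, 5↦6, 6↦5, 7↦2, 8↦8, 9↦1, 10↦3]  zeros at y ∈ ∅
  x = 5: [0↦5, 1↦5, 2↦7, 3↦0, 4↦6, 5↦3, 6↦2, 7↦3, 8↦6, 9↦0, 10↦7]  zeros at y ∈ {3, 9}
  x = 6: [0↦3, 1↦5, 2↦2, 3↦5, 4↦3, 5↦7, 6↦6, 7↦0, 8↦0, 9↦6, 10↦7]  zeros at y ∈ {7, 8}
  x = 7: [0↦2, 1↦6, 2↦9, 3↦0, 4↦1, 5↦1, 6↦0, 7↦9, 8↦6, 9↦2, 10↦8]  zeros at y ∈ {3, 6}
  x = 8: [0↦7, 1↦2, 2↦0, 3↦1, 4↦5, 5↦1, 6↦0, 7↦2, 8↦7, 9↦4, 10↦4]  zeros at y ∈ {2, 6}
  x = 9: [0↦1, 1↦9, 2↦2, 3↦2, 4↦9, 5↦1, 6↦0, 7↦6, 8↦8, 9↦6, 10↦0]  zeros at y ∈ {6, 10}
  x = 10: [0↦0, 1↦10, 2↦9, 3↦8, 4↦7, 5↦6, 6↦5, 7↦4, 8↦3, 9↦2, 10↦1]  zeros at y ∈ {0}
Collecting zeros: affine points = {(1, 0), (1, 3), (2, 0), (2, 2), (3, 2), (3, 5), (5, 3), (5, 9), (6, 7), (6, 8), (7, 3), (7, 6), (8, 2), (8, 6), (9, 6), (9, 10), (10, 0)}.
Total count |C(F_11)_aff| = 17.


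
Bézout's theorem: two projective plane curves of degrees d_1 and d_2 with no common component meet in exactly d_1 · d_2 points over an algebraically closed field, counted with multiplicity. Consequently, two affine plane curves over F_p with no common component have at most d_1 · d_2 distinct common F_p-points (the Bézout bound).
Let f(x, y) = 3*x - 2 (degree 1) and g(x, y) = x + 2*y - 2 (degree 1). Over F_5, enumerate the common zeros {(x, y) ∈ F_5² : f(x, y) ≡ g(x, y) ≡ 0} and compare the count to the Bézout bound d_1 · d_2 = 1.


Common zeros: {(4, 4)}; count = 1; Bézout bound = 1.

deg(f) = 1, deg(g) = 1, so Bézout bound = 1.
Scan x ∈ F_5. For each x, list the y ∈ F_5 with f(x, y) ≡ 0 and those with g(x, y) ≡ 0 (mod 5); the common zeros in that column are the intersection.
  x = 0: f ≡ 0 at y ∈ ∅; g ≡ 0 at y ∈ {1}; common: ∅.
  x = 1: f ≡ 0 at y ∈ ∅; g ≡ 0 at y ∈ {3}; common: ∅.
  x = 2: f ≡ 0 at y ∈ ∅; g ≡ 0 at y ∈ {0}; common: ∅.
  x = 3: f ≡ 0 at y ∈ ∅; g ≡ 0 at y ∈ {2}; common: ∅.
  x = 4: f ≡ 0 at y ∈ {0, 1, 2, 3, 4}; g ≡ 0 at y ∈ {4}; common: {4}.
Collecting: common zeros = {(4, 4)}, so the count is 1.
Comparison with the Bézout bound: 1 ≤ 1 = deg(f)·deg(g), as expected for curves with no common component (the bound is attained).


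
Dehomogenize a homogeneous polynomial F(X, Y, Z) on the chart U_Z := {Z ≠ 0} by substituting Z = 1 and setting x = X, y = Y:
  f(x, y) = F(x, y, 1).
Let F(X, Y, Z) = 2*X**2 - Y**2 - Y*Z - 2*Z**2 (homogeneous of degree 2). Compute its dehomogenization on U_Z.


f(x, y) = 2*x**2 - y**2 - y - 2

On U_Z we set Z = 1. Each monomial c·X^i·Y^j·Z^k in F becomes c·x^i·y^j·1^k = c·x^i·y^j.
Substituting Z = 1: F(X, Y, 1) = 2*x**2 - y**2 - y - 2.
Note: deg(f) ≤ deg(F) = 2; strict inequality happens when F is divisible by Z (lost terms).


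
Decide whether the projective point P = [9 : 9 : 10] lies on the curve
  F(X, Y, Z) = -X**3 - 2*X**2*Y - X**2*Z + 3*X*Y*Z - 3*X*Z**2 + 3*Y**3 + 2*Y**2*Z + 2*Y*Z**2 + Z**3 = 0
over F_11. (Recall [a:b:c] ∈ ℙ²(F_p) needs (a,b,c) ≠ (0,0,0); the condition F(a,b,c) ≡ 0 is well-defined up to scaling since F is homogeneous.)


F(9,9,10) ≡ 7 (mod 11); P is NOT on the curve.

Evaluate F(9, 9, 10) term-by-term (mod 11).
  -X**3 ↦ -1·729·1·1 = -729
  -2*X**2*Y ↦ -2·81·9·1 = -1458
  -X**2*Z ↦ -1·81·1·10 = -810
  3*X*Y*Z ↦ 3·9·9·10 = 2430
  -3*X*Z**2 ↦ -3·9·1·100 = -2700
  3*Y**3 ↦ 3·1·729·1 = 2187
  2*Y**2*Z ↦ 2·1·81·10 = 1620
  2*Y*Z**2 ↦ 2·1·9·100 = 1800
  Z**3 ↦ 1·1·1·1000 = 1000
Sum: F(9, 9, 10) = (-729) + (-1458) + (-810) + (2430) + (-2700) + (2187) + (1620) + (1800) + (1000) = 3340.
Reducing mod 11: 3340 ≡ 7 (mod 11).
Since F(a, b, c) ≡ 7 ≠ 0 (mod 11), P does NOT lie on the curve.


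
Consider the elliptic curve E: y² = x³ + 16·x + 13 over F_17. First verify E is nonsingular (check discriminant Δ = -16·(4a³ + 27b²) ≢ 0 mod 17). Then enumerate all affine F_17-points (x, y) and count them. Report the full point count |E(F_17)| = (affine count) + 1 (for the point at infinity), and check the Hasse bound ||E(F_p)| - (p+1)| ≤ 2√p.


Affine points = {(0, 8), (0, 9), (1, 8), (1, 9), (2, 6), (2, 11), (6, 6), (6, 11), (7, 3), (7, 14), (9, 6), (9, 11), (10, 0), (13, 2), (13, 15), (16, 8), (16, 9)}; affine count = 17; |E(F_17)| = 18.

Discriminant check: Δ ∝ 4a³ + 27b² = 4·16³ + 27·13² = 4·4096 + 27·169 ≡ 3 (mod 17). Nonzero ⇒ E is nonsingular.
For each x ∈ F_17, compute rhs = x³ + 16·x + 13 mod 17, then count y ∈ F_17 with y² ≡ rhs.
  x = 0: rhs = 13, matching y values: 8, 9 (2 points).
  x = 1: rhs = 13, matching y values: 8, 9 (2 points).
  x = 2: rhs = 2, matching y values: 6, 11 (2 points).
  x = 3: rhs = 3, matching y values: none (0 points).
  x = 4: rhs = 5, matching y values: none (0 points).
  x = 5: rhs = 14, matching y values: none (0 points).
  x = 6: rhs = 2, matching y values: 6, 11 (2 points).
  x = 7: rhs = 9, matching y values: 3, 14 (2 points).
  x = 8: rhs = 7, matching y values: none (0 points).
  x = 9: rhs = 2, matching y values: 6, 11 (2 points).
  x = 10: rhs = 0, matching y values: 0 (1 points).
  x = 11: rhs = 7, matching y values: none (0 points).
  x = 12: rhs = 12, matching y values: none (0 points).
  x = 13: rhs = 4, matching y values: 2, 15 (2 points).
  x = 14: rhs = 6, matching y values: none (0 points).
  x = 15: rhs = 7, matching y values: none (0 points).
  x = 16: rhs = 13, matching y values: 8, 9 (2 points).
Total affine count: 17.
Full point count |E(F_17)| = 17 + 1 = 18.
Hasse bound: |18 − (17+1)| = |0| = 0 ≤ 2√17 ≈ 8.2462 ✓.


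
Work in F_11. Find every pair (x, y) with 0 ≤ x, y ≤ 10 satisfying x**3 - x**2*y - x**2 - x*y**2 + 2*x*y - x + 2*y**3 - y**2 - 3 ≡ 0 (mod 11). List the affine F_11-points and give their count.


Affine F_11-points: {(0, 8), (5, 10), (7, 2), (9, 4), (9, 6), (10, 5)}; count = 6.

For each of the 121 pairs (x, y) ∈ F_11², evaluate f(x, y) mod 11. Record the zeros.
  x = 0: [0↦8, 1↦9, 2↦9, 3↦9, 4↦10, 5↦2, 6↦8, 7↦7, 8↦0, 9↦10, 10↦5]  zeros at y ∈ {8}
  x = 1: [0↦7, 1↦8, 2↦6, 3↦2, 4↦8, 5↦3, 6↦10, 7↦8, 8↦9, 9↦3, 10↦2]  zeros at y ∈ ∅
  x = 2: [0↦10, 1↦9, 2↦3, 3↦4, 4↦2, 5↦9, 6↦4, 7↦10, 8↦6, 9↦4, 10↦5]  zeros at y ∈ ∅
  x = 3: [0↦1, 1↦7, 2↦6, 3↦10, 4↦9, 5↦4, 6↦7, 7↦8, 8↦8, 9↦8, 10↦9]  zeros at y ∈ ∅
  x = 4: [0↦8, 1↦8, 2↦10, 3↦4, 4↦2, 5↦5, 6↦3, 7↦8, 8↦10, 9↦10, 10↦9]  zeros at y ∈ ∅
  x = 5: [0↦4, 1↦7, 2↦10, 3↦3, 4↦9, 5↦7, 6↦9, 7↦5, 8↦7, 9↦5, 10↦0]  zeros at y ∈ {10}
  x = 6: [0↦6, 1↦10, 2↦1, 3↦2, 4↦3, 5↦5, 6↦9, 7↦5, 8↦5, 9↦10, 10↦10]  zeros at y ∈ ∅
  x = 7: [0↦9, 1↦1, 2↦0, 3↦7, 4↦1, 5↦5, 6↦9, 7↦3, 8↦10, 9↦9, 10↦1]  zeros at y ∈ {2}
  x = 8: [0↦8, 1↦8, 2↦2, 3↦2, 4↦9, 5↦2, 6↦4, 7↦5, 8↦6, 9↦8, 10↦1]  zeros at y ∈ ∅
  x = 9: [0↦9, 1↦4, 2↦2, 3↦4, 4↦0, 5↦2, 6↦0, 7↦6, 8↦10, 9↦2, 10↦5]  zeros at y ∈ {4, 6}
  x = 10: [0↦7, 1↦6, 2↦6, 3↦8, 4↦2, 5↦0, 6↦3, 7↦1, 8↦6, 9↦8, 10↦8]  zeros at y ∈ {5}
Collecting zeros: affine points = {(0, 8), (5, 10), (7, 2), (9, 4), (9, 6), (10, 5)}.
Total count |C(F_11)_aff| = 6.


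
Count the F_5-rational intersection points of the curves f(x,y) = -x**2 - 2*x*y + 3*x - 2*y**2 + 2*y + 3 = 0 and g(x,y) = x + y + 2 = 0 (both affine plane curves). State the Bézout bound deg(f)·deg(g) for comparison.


Common zeros: ∅; count = 0; Bézout bound = 2.

deg(f) = 2, deg(g) = 1, so Bézout bound = 2.
Scan x ∈ F_5. For each x, list the y ∈ F_5 with f(x, y) ≡ 0 and those with g(x, y) ≡ 0 (mod 5); the common zeros in that column are the intersection.
  x = 0: f ≡ 0 at y ∈ ∅; g ≡ 0 at y ∈ {3}; common: ∅.
  x = 1: f ≡ 0 at y ∈ {0}; g ≡ 0 at y ∈ {2}; common: ∅.
  x = 2: f ≡ 0 at y ∈ {0, 4}; g ≡ 0 at y ∈ {1}; common: ∅.
  x = 3: f ≡ 0 at y ∈ {4}; g ≡ 0 at y ∈ {0}; common: ∅.
  x = 4: f ≡ 0 at y ∈ ∅; g ≡ 0 at y ∈ {4}; common: ∅.
Collecting: common zeros = ∅, so the count is 0.
Comparison with the Bézout bound: 0 ≤ 2 = deg(f)·deg(g), as expected for curves with no common component (the affine F_5-count falls short of the bound because intersections may lie at infinity, over extension fields, or carry multiplicity).


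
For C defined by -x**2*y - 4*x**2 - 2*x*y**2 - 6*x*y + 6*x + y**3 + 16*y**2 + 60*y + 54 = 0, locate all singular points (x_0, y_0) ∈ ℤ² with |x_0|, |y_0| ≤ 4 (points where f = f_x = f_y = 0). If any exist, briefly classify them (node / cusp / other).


Singular points: {(3, -3)}; classification: node.

Compute partial derivatives:
  f_x = -2*x*y - 8*x - 2*y**2 - 6*y + 6.
  f_y = -x**2 - 4*x*y - 6*x + 3*y**2 + 32*y + 60.
Scan x_0 ∈ {−4, ..., 4}. For each x_0, f_y(x_0, y) is a polynomial in y; find its integer roots y ∈ {−4, ..., 4}, then test f_x and f at those candidates.
  x = -4: f_y(-4, y) = 3*y**2 + 48*y + 68; no integer root y with |y| ≤ 4.
  x = -3: f_y(-3, y) = 3*y**2 + 44*y + 69; no integer root y with |y| ≤ 4.
  x = -2: f_y(-2, y) = 3*y**2 + 40*y + 68; vanishes at y ∈ {-2}. (-2, -2): f_x = 18 ≠ 0.
  x = -1: f_y(-1, y) = 3*y**2 + 36*y + 65; no integer root y with |y| ≤ 4.
  x = 0: f_y(0, y) = 3*y**2 + 32*y + 60; no integer root y with |y| ≤ 4.
  x = 1: f_y(1, y) = 3*y**2 + 28*y + 53; no integer root y with |y| ≤ 4.
  x = 2: f_y(2, y) = 3*y**2 + 24*y + 44; no integer root y with |y| ≤ 4.
  x = 3: f_y(3, y) = 3*y**2 + 20*y + 33; vanishes at y ∈ {-3}. (3, -3): f_x = 0, f = 0 — SINGULAR.
  x = 4: f_y(4, y) = 3*y**2 + 16*y + 20; vanishes at y ∈ {-2}. (4, -2): f_x = -6 ≠ 0.
Only singular point on the grid: (3, -3).
Classify: substitute x = 3 + u, y = -3 + v and expand: f = -u**2*v - u**2 - 2*u*v**2 + v**3 + v**2.
No constant or linear terms (consistent with a singular point). Quadratic part: -u**2 + v**2. Cubic part: -u**2*v - 2*u*v**2 + v**3.
The quadratic part v**2 - u**2 = (v − u)(v + u) splits into two distinct linear factors, so there are two distinct tangent lines y − -3 = ±(x − 3) — this is a node (ordinary double point).
Classification: node.
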